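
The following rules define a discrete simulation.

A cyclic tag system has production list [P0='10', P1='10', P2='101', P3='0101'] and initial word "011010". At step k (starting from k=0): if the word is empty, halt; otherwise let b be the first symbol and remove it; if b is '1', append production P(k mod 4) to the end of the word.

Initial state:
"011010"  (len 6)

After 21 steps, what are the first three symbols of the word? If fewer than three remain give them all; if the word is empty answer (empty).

step 0: "011010"  (len 6)
step 1: "11010"  (len 5)
step 2: "101010"  (len 6)
step 3: "01010101"  (len 8)
step 4: "1010101"  (len 7)
step 5: "01010110"  (len 8)
step 6: "1010110"  (len 7)
step 7: "010110101"  (len 9)
step 8: "10110101"  (len 8)
step 9: "011010110"  (len 9)
step 10: "11010110"  (len 8)
step 11: "1010110101"  (len 10)
step 12: "0101101010101"  (len 13)
step 13: "101101010101"  (len 12)
step 14: "0110101010110"  (len 13)
step 15: "110101010110"  (len 12)
step 16: "101010101100101"  (len 15)
step 17: "0101010110010110"  (len 16)
step 18: "101010110010110"  (len 15)
step 19: "01010110010110101"  (len 17)
step 20: "1010110010110101"  (len 16)
step 21: "01011001011010110"  (len 17)

010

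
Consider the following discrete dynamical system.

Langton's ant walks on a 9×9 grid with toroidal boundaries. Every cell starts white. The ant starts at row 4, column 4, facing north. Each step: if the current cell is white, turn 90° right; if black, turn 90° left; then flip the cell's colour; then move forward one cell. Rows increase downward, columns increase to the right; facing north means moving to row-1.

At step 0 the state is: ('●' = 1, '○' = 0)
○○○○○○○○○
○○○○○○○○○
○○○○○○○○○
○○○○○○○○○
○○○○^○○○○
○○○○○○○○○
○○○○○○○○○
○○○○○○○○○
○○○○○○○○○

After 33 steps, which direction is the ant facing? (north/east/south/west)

step 0: ○○○○○○○○○
○○○○○○○○○
○○○○○○○○○
○○○○○○○○○
○○○○^○○○○
○○○○○○○○○
○○○○○○○○○
○○○○○○○○○
○○○○○○○○○
step 1: ○○○○○○○○○
○○○○○○○○○
○○○○○○○○○
○○○○○○○○○
○○○○●>○○○
○○○○○○○○○
○○○○○○○○○
○○○○○○○○○
○○○○○○○○○
step 2: ○○○○○○○○○
○○○○○○○○○
○○○○○○○○○
○○○○○○○○○
○○○○●●○○○
○○○○○v○○○
○○○○○○○○○
○○○○○○○○○
○○○○○○○○○
step 3: ○○○○○○○○○
○○○○○○○○○
○○○○○○○○○
○○○○○○○○○
○○○○●●○○○
○○○○<●○○○
○○○○○○○○○
○○○○○○○○○
○○○○○○○○○
step 4: ○○○○○○○○○
○○○○○○○○○
○○○○○○○○○
○○○○○○○○○
○○○○^●○○○
○○○○●●○○○
○○○○○○○○○
○○○○○○○○○
○○○○○○○○○
step 5: ○○○○○○○○○
○○○○○○○○○
○○○○○○○○○
○○○○○○○○○
○○○<○●○○○
○○○○●●○○○
○○○○○○○○○
○○○○○○○○○
○○○○○○○○○
step 6: ○○○○○○○○○
○○○○○○○○○
○○○○○○○○○
○○○^○○○○○
○○○●○●○○○
○○○○●●○○○
○○○○○○○○○
○○○○○○○○○
○○○○○○○○○
step 7: ○○○○○○○○○
○○○○○○○○○
○○○○○○○○○
○○○●>○○○○
○○○●○●○○○
○○○○●●○○○
○○○○○○○○○
○○○○○○○○○
○○○○○○○○○
step 8: ○○○○○○○○○
○○○○○○○○○
○○○○○○○○○
○○○●●○○○○
○○○●v●○○○
○○○○●●○○○
○○○○○○○○○
○○○○○○○○○
○○○○○○○○○
step 9: ○○○○○○○○○
○○○○○○○○○
○○○○○○○○○
○○○●●○○○○
○○○<●●○○○
○○○○●●○○○
○○○○○○○○○
○○○○○○○○○
○○○○○○○○○
step 10: ○○○○○○○○○
○○○○○○○○○
○○○○○○○○○
○○○●●○○○○
○○○○●●○○○
○○○v●●○○○
○○○○○○○○○
○○○○○○○○○
○○○○○○○○○
step 11: ○○○○○○○○○
○○○○○○○○○
○○○○○○○○○
○○○●●○○○○
○○○○●●○○○
○○<●●●○○○
○○○○○○○○○
○○○○○○○○○
○○○○○○○○○
step 12: ○○○○○○○○○
○○○○○○○○○
○○○○○○○○○
○○○●●○○○○
○○^○●●○○○
○○●●●●○○○
○○○○○○○○○
○○○○○○○○○
○○○○○○○○○
step 13: ○○○○○○○○○
○○○○○○○○○
○○○○○○○○○
○○○●●○○○○
○○●>●●○○○
○○●●●●○○○
○○○○○○○○○
○○○○○○○○○
○○○○○○○○○
step 14: ○○○○○○○○○
○○○○○○○○○
○○○○○○○○○
○○○●●○○○○
○○●●●●○○○
○○●v●●○○○
○○○○○○○○○
○○○○○○○○○
○○○○○○○○○
step 15: ○○○○○○○○○
○○○○○○○○○
○○○○○○○○○
○○○●●○○○○
○○●●●●○○○
○○●○>●○○○
○○○○○○○○○
○○○○○○○○○
○○○○○○○○○
step 16: ○○○○○○○○○
○○○○○○○○○
○○○○○○○○○
○○○●●○○○○
○○●●^●○○○
○○●○○●○○○
○○○○○○○○○
○○○○○○○○○
○○○○○○○○○
step 17: ○○○○○○○○○
○○○○○○○○○
○○○○○○○○○
○○○●●○○○○
○○●<○●○○○
○○●○○●○○○
○○○○○○○○○
○○○○○○○○○
○○○○○○○○○
step 18: ○○○○○○○○○
○○○○○○○○○
○○○○○○○○○
○○○●●○○○○
○○●○○●○○○
○○●v○●○○○
○○○○○○○○○
○○○○○○○○○
○○○○○○○○○
step 19: ○○○○○○○○○
○○○○○○○○○
○○○○○○○○○
○○○●●○○○○
○○●○○●○○○
○○<●○●○○○
○○○○○○○○○
○○○○○○○○○
○○○○○○○○○
step 20: ○○○○○○○○○
○○○○○○○○○
○○○○○○○○○
○○○●●○○○○
○○●○○●○○○
○○○●○●○○○
○○v○○○○○○
○○○○○○○○○
○○○○○○○○○
step 21: ○○○○○○○○○
○○○○○○○○○
○○○○○○○○○
○○○●●○○○○
○○●○○●○○○
○○○●○●○○○
○<●○○○○○○
○○○○○○○○○
○○○○○○○○○
step 22: ○○○○○○○○○
○○○○○○○○○
○○○○○○○○○
○○○●●○○○○
○○●○○●○○○
○^○●○●○○○
○●●○○○○○○
○○○○○○○○○
○○○○○○○○○
step 23: ○○○○○○○○○
○○○○○○○○○
○○○○○○○○○
○○○●●○○○○
○○●○○●○○○
○●>●○●○○○
○●●○○○○○○
○○○○○○○○○
○○○○○○○○○
step 24: ○○○○○○○○○
○○○○○○○○○
○○○○○○○○○
○○○●●○○○○
○○●○○●○○○
○●●●○●○○○
○●v○○○○○○
○○○○○○○○○
○○○○○○○○○
step 25: ○○○○○○○○○
○○○○○○○○○
○○○○○○○○○
○○○●●○○○○
○○●○○●○○○
○●●●○●○○○
○●○>○○○○○
○○○○○○○○○
○○○○○○○○○
step 26: ○○○○○○○○○
○○○○○○○○○
○○○○○○○○○
○○○●●○○○○
○○●○○●○○○
○●●●○●○○○
○●○●○○○○○
○○○v○○○○○
○○○○○○○○○
step 27: ○○○○○○○○○
○○○○○○○○○
○○○○○○○○○
○○○●●○○○○
○○●○○●○○○
○●●●○●○○○
○●○●○○○○○
○○<●○○○○○
○○○○○○○○○
step 28: ○○○○○○○○○
○○○○○○○○○
○○○○○○○○○
○○○●●○○○○
○○●○○●○○○
○●●●○●○○○
○●^●○○○○○
○○●●○○○○○
○○○○○○○○○
step 29: ○○○○○○○○○
○○○○○○○○○
○○○○○○○○○
○○○●●○○○○
○○●○○●○○○
○●●●○●○○○
○●●>○○○○○
○○●●○○○○○
○○○○○○○○○
step 30: ○○○○○○○○○
○○○○○○○○○
○○○○○○○○○
○○○●●○○○○
○○●○○●○○○
○●●^○●○○○
○●●○○○○○○
○○●●○○○○○
○○○○○○○○○
step 31: ○○○○○○○○○
○○○○○○○○○
○○○○○○○○○
○○○●●○○○○
○○●○○●○○○
○●<○○●○○○
○●●○○○○○○
○○●●○○○○○
○○○○○○○○○
step 32: ○○○○○○○○○
○○○○○○○○○
○○○○○○○○○
○○○●●○○○○
○○●○○●○○○
○●○○○●○○○
○●v○○○○○○
○○●●○○○○○
○○○○○○○○○
step 33: ○○○○○○○○○
○○○○○○○○○
○○○○○○○○○
○○○●●○○○○
○○●○○●○○○
○●○○○●○○○
○●○>○○○○○
○○●●○○○○○
○○○○○○○○○

east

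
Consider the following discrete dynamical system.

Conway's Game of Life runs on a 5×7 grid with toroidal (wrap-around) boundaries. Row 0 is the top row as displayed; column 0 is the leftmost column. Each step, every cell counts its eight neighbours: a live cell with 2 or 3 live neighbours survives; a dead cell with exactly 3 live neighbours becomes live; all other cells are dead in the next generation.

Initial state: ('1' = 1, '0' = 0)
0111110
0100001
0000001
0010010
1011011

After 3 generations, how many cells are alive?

10

k=0  0111110
0100001
0000001
0010010
1011011
k=1  0000000
0101101
1000011
1111110
1000000
k=2  1000000
0000101
0000000
0011110
1011101
k=3  1100100
0000000
0000000
0110011
1010001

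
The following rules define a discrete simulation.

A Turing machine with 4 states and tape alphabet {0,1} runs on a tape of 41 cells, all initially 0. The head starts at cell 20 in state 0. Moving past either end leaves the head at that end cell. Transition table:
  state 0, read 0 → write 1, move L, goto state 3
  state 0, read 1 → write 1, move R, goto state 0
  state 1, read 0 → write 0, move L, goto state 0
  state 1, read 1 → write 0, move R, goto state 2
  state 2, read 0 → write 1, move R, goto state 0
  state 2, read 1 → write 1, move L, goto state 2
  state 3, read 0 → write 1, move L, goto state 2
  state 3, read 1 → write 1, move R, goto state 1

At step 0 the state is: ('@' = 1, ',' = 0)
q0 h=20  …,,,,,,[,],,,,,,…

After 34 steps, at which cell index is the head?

34

t=0: q0 h=20  …,,,,,,[,],,,,,,…
t=1: q3 h=19  …,,,,,,[,]@,,,,,…
t=2: q2 h=18  …,,,,,,[,]@@,,,,…
t=3: q0 h=19  …,,,,,@[@]@,,,,,…
t=4: q0 h=20  …,,,,@@[@],,,,,,…
t=5: q0 h=21  …,,,@@@[,],,,,,,…
t=6: q3 h=20  …,,,,@@[@]@,,,,,…
t=7: q1 h=21  …,,,@@@[@],,,,,,…
t=8: q2 h=22  …,,@@@,[,],,,,,,…
t=9: q0 h=23  …,@@@,@[,],,,,,,…
t=10: q3 h=22  …,,@@@,[@]@,,,,,…
t=11: q1 h=23  …,@@@,@[@],,,,,,…
t=12: q2 h=24  …@@@,@,[,],,,,,,…
t=13: q0 h=25  …@@,@,@[,],,,,,,…
t=14: q3 h=24  …@@@,@,[@]@,,,,,…
t=15: q1 h=25  …@@,@,@[@],,,,,,…
t=16: q2 h=26  …@,@,@,[,],,,,,,…
t=17: q0 h=27  …,@,@,@[,],,,,,,…
t=18: q3 h=26  …@,@,@,[@]@,,,,,…
t=19: q1 h=27  …,@,@,@[@],,,,,,…
t=20: q2 h=28  …@,@,@,[,],,,,,,…
t=21: q0 h=29  …,@,@,@[,],,,,,,…
t=22: q3 h=28  …@,@,@,[@]@,,,,,…
t=23: q1 h=29  …,@,@,@[@],,,,,,…
t=24: q2 h=30  …@,@,@,[,],,,,,,…
t=25: q0 h=31  …,@,@,@[,],,,,,,…
t=26: q3 h=30  …@,@,@,[@]@,,,,,…
t=27: q1 h=31  …,@,@,@[@],,,,,,…
t=28: q2 h=32  …@,@,@,[,],,,,,,…
t=29: q0 h=33  …,@,@,@[,],,,,,,…
t=30: q3 h=32  …@,@,@,[@]@,,,,,…
t=31: q1 h=33  …,@,@,@[@],,,,,,…
t=32: q2 h=34  …@,@,@,[,],,,,,,|
t=33: q0 h=35  …,@,@,@[,],,,,,|
t=34: q3 h=34  …@,@,@,[@]@,,,,,|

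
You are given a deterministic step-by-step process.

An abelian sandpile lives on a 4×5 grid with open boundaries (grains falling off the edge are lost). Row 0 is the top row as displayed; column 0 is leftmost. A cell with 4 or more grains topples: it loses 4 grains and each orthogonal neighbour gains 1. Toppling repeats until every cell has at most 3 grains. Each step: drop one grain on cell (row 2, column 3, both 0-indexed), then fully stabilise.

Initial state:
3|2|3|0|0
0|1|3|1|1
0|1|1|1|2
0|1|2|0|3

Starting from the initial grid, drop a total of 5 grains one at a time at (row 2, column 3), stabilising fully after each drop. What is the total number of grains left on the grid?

30

t=0: 3|2|3|0|0
0|1|3|1|1
0|1|1|1|2
0|1|2|0|3
t=1: 3|2|3|0|0
0|1|3|1|1
0|1|1|2|2
0|1|2|0|3
t=2: 3|2|3|0|0
0|1|3|1|1
0|1|1|3|2
0|1|2|0|3
t=3: 3|2|3|0|0
0|1|3|2|1
0|1|2|0|3
0|1|2|1|3
t=4: 3|2|3|0|0
0|1|3|2|1
0|1|2|1|3
0|1|2|1|3
t=5: 3|2|3|0|0
0|1|3|2|1
0|1|2|2|3
0|1|2|1|3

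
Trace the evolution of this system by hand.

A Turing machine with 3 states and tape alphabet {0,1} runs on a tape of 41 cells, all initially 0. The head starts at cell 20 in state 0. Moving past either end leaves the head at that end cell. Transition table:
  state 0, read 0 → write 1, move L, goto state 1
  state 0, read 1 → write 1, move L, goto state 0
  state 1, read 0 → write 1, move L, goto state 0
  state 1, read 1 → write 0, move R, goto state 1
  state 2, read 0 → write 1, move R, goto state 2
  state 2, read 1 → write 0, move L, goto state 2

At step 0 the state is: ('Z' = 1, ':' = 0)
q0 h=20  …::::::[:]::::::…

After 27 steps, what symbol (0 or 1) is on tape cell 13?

1

[0] q0 h=20  …::::::[:]::::::…
[1] q1 h=19  …::::::[:]Z:::::…
[2] q0 h=18  …::::::[:]ZZ::::…
[3] q1 h=17  …::::::[:]ZZZ:::…
[4] q0 h=16  …::::::[:]ZZZZ::…
[5] q1 h=15  …::::::[:]ZZZZZ:…
[6] q0 h=14  …::::::[:]ZZZZZZ…
[7] q1 h=13  …::::::[:]ZZZZZZ…
[8] q0 h=12  …::::::[:]ZZZZZZ…
[9] q1 h=11  …::::::[:]ZZZZZZ…
[10] q0 h=10  …::::::[:]ZZZZZZ…
[11] q1 h= 9  …::::::[:]ZZZZZZ…
[12] q0 h= 8  …::::::[:]ZZZZZZ…
[13] q1 h= 7  …::::::[:]ZZZZZZ…
[14] q0 h= 6  |::::::[:]ZZZZZZ…
[15] q1 h= 5  |:::::[:]ZZZZZZ…
[16] q0 h= 4  |::::[:]ZZZZZZ…
[17] q1 h= 3  |:::[:]ZZZZZZ…
[18] q0 h= 2  |::[:]ZZZZZZ…
[19] q1 h= 1  |:[:]ZZZZZZ…
[20] q0 h= 0  |[:]ZZZZZZ…
[21] q1 h= 0  |[Z]ZZZZZZ…
[22] q1 h= 1  |:[Z]ZZZZZZ…
[23] q1 h= 2  |::[Z]ZZZZZZ…
[24] q1 h= 3  |:::[Z]ZZZZZZ…
[25] q1 h= 4  |::::[Z]ZZZZZZ…
[26] q1 h= 5  |:::::[Z]ZZZZZZ…
[27] q1 h= 6  |::::::[Z]ZZZZZZ…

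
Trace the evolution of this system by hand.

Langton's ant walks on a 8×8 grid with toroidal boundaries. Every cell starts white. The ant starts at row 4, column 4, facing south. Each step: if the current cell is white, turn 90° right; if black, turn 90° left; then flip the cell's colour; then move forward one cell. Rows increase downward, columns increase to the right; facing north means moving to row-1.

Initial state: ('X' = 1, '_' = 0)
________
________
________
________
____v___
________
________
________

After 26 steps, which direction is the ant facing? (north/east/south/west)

north

[0] ________
________
________
________
____v___
________
________
________
[1] ________
________
________
________
___<X___
________
________
________
[2] ________
________
________
___^____
___XX___
________
________
________
[3] ________
________
________
___X>___
___XX___
________
________
________
[4] ________
________
________
___XX___
___Xv___
________
________
________
[5] ________
________
________
___XX___
___X_>__
________
________
________
[6] ________
________
________
___XX___
___X_X__
_____v__
________
________
[7] ________
________
________
___XX___
___X_X__
____<X__
________
________
[8] ________
________
________
___XX___
___X^X__
____XX__
________
________
[9] ________
________
________
___XX___
___XX>__
____XX__
________
________
[10] ________
________
________
___XX^__
___XX___
____XX__
________
________
[11] ________
________
________
___XXX>_
___XX___
____XX__
________
________
[12] ________
________
________
___XXXX_
___XX_v_
____XX__
________
________
[13] ________
________
________
___XXXX_
___XX<X_
____XX__
________
________
[14] ________
________
________
___XX^X_
___XXXX_
____XX__
________
________
[15] ________
________
________
___X<_X_
___XXXX_
____XX__
________
________
[16] ________
________
________
___X__X_
___XvXX_
____XX__
________
________
[17] ________
________
________
___X__X_
___X_>X_
____XX__
________
________
[18] ________
________
________
___X_^X_
___X__X_
____XX__
________
________
[19] ________
________
________
___X_X>_
___X__X_
____XX__
________
________
[20] ________
________
______^_
___X_X__
___X__X_
____XX__
________
________
[21] ________
________
______X>
___X_X__
___X__X_
____XX__
________
________
[22] ________
________
______XX
___X_X_v
___X__X_
____XX__
________
________
[23] ________
________
______XX
___X_X<X
___X__X_
____XX__
________
________
[24] ________
________
______^X
___X_XXX
___X__X_
____XX__
________
________
[25] ________
________
_____<_X
___X_XXX
___X__X_
____XX__
________
________
[26] ________
_____^__
_____X_X
___X_XXX
___X__X_
____XX__
________
________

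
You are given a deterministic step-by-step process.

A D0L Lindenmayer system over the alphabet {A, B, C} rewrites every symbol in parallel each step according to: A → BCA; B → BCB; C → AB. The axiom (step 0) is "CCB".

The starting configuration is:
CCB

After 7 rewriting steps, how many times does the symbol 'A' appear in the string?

467

[0] CCB
[1] ABABBCB
[2] BCABCBBCABCBBCBABBCB
[3] BCBABBCABCBABBCBBCBABBCABCBABBCBBCBABBCBBCABCBBCBABBCB
[4] BCBABBCBBCABCBBCBABBCABCBABBCBBCABCBBCBABBCBBCBABBCBBCABCB…BABBCBBCABCBBCBABBCBBCBABBCABCBABBCBBCBABBCBBCABCBBCBABBCB  (len 148)
[5] BCBABBCBBCABCBBCBABBCBBCBABBCABCBABBCBBCBABBCBBCABCBBCBABB…BABBCBBCABCBBCBABBCBBCBABBCABCBABBCBBCBABBCBBCABCBBCBABBCB  (len 404)
[6] BCBABBCBBCABCBBCBABBCBBCBABBCABCBABBCBBCBABBCBBCABCBBCBABB…BABBCBBCABCBBCBABBCBBCBABBCABCBABBCBBCBABBCBBCABCBBCBABBCB  (len 1104)
[7] BCBABBCBBCABCBBCBABBCBBCBABBCABCBABBCBBCBABBCBBCABCBBCBABB…BABBCBBCABCBBCBABBCBBCBABBCABCBABBCBBCBABBCBBCABCBBCBABBCB  (len 3016)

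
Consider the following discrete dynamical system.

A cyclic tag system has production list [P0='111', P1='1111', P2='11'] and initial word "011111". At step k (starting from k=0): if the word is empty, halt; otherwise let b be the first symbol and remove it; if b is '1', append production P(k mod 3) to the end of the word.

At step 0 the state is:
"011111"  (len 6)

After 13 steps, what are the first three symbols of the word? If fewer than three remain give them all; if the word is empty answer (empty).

111

[0] "011111"  (len 6)
[1] "11111"  (len 5)
[2] "11111111"  (len 8)
[3] "111111111"  (len 9)
[4] "11111111111"  (len 11)
[5] "11111111111111"  (len 14)
[6] "111111111111111"  (len 15)
[7] "11111111111111111"  (len 17)
[8] "11111111111111111111"  (len 20)
[9] "111111111111111111111"  (len 21)
[10] "11111111111111111111111"  (len 23)
[11] "11111111111111111111111111"  (len 26)
[12] "111111111111111111111111111"  (len 27)
[13] "11111111111111111111111111111"  (len 29)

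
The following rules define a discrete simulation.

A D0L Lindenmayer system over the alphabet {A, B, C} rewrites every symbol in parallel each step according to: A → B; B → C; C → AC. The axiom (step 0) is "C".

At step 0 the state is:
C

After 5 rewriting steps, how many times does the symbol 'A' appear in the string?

step 0: C
step 1: AC
step 2: BAC
step 3: CBAC
step 4: ACCBAC
step 5: BACACCBAC

3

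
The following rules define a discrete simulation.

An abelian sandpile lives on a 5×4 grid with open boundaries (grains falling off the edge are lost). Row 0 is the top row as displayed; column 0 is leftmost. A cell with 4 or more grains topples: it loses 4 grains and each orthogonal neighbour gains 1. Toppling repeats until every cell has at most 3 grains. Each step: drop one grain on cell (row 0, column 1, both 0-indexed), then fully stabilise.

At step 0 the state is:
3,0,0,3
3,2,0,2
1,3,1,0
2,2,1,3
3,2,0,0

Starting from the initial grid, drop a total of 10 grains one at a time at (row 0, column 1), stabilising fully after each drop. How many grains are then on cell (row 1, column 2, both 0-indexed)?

k=0  3,0,0,3
3,2,0,2
1,3,1,0
2,2,1,3
3,2,0,0
k=1  3,1,0,3
3,2,0,2
1,3,1,0
2,2,1,3
3,2,0,0
k=2  3,2,0,3
3,2,0,2
1,3,1,0
2,2,1,3
3,2,0,0
k=3  3,3,0,3
3,2,0,2
1,3,1,0
2,2,1,3
3,2,0,0
k=4  1,2,1,3
1,1,1,2
3,0,2,0
2,3,1,3
3,2,0,0
k=5  1,3,1,3
1,1,1,2
3,0,2,0
2,3,1,3
3,2,0,0
k=6  2,0,2,3
1,2,1,2
3,0,2,0
2,3,1,3
3,2,0,0
k=7  2,1,2,3
1,2,1,2
3,0,2,0
2,3,1,3
3,2,0,0
k=8  2,2,2,3
1,2,1,2
3,0,2,0
2,3,1,3
3,2,0,0
k=9  2,3,2,3
1,2,1,2
3,0,2,0
2,3,1,3
3,2,0,0
k=10  3,0,3,3
1,3,1,2
3,0,2,0
2,3,1,3
3,2,0,0

1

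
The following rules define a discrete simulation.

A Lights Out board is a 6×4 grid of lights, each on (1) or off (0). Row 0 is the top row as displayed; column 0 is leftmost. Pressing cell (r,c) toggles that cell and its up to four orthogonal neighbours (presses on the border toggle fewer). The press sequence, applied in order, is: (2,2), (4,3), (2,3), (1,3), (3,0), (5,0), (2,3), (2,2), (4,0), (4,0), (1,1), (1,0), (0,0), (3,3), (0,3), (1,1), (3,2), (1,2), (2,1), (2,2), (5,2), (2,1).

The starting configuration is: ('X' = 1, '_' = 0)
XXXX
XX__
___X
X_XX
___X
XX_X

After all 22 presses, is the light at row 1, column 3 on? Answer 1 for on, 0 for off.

1

step 0: XXXX
XX__
___X
X_XX
___X
XX_X
step 1: XXXX
XXX_
_XX_
X__X
___X
XX_X
step 2: XXXX
XXX_
_XX_
X___
__X_
XX__
step 3: XXXX
XXXX
_X_X
X__X
__X_
XX__
step 4: XXX_
XX__
_X__
X__X
__X_
XX__
step 5: XXX_
XX__
XX__
_X_X
X_X_
XX__
step 6: XXX_
XX__
XX__
_X_X
__X_
____
step 7: XXX_
XX_X
XXXX
_X__
__X_
____
step 8: XXX_
XXXX
X___
_XX_
__X_
____
step 9: XXX_
XXXX
X___
XXX_
XXX_
X___
step 10: XXX_
XXXX
X___
_XX_
__X_
____
step 11: X_X_
___X
XX__
_XX_
__X_
____
step 12: __X_
XX_X
_X__
_XX_
__X_
____
step 13: XXX_
_X_X
_X__
_XX_
__X_
____
step 14: XXX_
_X_X
_X_X
_X_X
__XX
____
step 15: XX_X
_X__
_X_X
_X_X
__XX
____
step 16: X__X
X_X_
___X
_X_X
__XX
____
step 17: X__X
X_X_
__XX
__X_
___X
____
step 18: X_XX
XX_X
___X
__X_
___X
____
step 19: X_XX
X__X
XXXX
_XX_
___X
____
step 20: X_XX
X_XX
X___
_X__
___X
____
step 21: X_XX
X_XX
X___
_X__
__XX
_XXX
step 22: X_XX
XXXX
_XX_
____
__XX
_XXX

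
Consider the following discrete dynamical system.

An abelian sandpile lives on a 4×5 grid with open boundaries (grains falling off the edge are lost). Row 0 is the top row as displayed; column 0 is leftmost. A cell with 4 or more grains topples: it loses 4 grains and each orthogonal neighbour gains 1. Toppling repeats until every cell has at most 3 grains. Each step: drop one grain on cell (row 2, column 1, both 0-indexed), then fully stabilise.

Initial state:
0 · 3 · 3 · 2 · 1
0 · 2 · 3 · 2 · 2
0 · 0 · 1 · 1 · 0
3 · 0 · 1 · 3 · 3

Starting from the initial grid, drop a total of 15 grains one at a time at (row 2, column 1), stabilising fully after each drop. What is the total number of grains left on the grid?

t=0: 0 · 3 · 3 · 2 · 1
0 · 2 · 3 · 2 · 2
0 · 0 · 1 · 1 · 0
3 · 0 · 1 · 3 · 3
t=1: 0 · 3 · 3 · 2 · 1
0 · 2 · 3 · 2 · 2
0 · 1 · 1 · 1 · 0
3 · 0 · 1 · 3 · 3
t=2: 0 · 3 · 3 · 2 · 1
0 · 2 · 3 · 2 · 2
0 · 2 · 1 · 1 · 0
3 · 0 · 1 · 3 · 3
t=3: 0 · 3 · 3 · 2 · 1
0 · 2 · 3 · 2 · 2
0 · 3 · 1 · 1 · 0
3 · 0 · 1 · 3 · 3
t=4: 0 · 3 · 3 · 2 · 1
0 · 3 · 3 · 2 · 2
1 · 0 · 2 · 1 · 0
3 · 1 · 1 · 3 · 3
t=5: 0 · 3 · 3 · 2 · 1
0 · 3 · 3 · 2 · 2
1 · 1 · 2 · 1 · 0
3 · 1 · 1 · 3 · 3
t=6: 0 · 3 · 3 · 2 · 1
0 · 3 · 3 · 2 · 2
1 · 2 · 2 · 1 · 0
3 · 1 · 1 · 3 · 3
t=7: 0 · 3 · 3 · 2 · 1
0 · 3 · 3 · 2 · 2
1 · 3 · 2 · 1 · 0
3 · 1 · 1 · 3 · 3
t=8: 1 · 1 · 1 · 3 · 1
1 · 2 · 2 · 3 · 2
2 · 2 · 0 · 2 · 0
3 · 2 · 2 · 3 · 3
t=9: 1 · 1 · 1 · 3 · 1
1 · 2 · 2 · 3 · 2
2 · 3 · 0 · 2 · 0
3 · 2 · 2 · 3 · 3
t=10: 1 · 1 · 1 · 3 · 1
1 · 3 · 2 · 3 · 2
3 · 0 · 1 · 2 · 0
3 · 3 · 2 · 3 · 3
t=11: 1 · 1 · 1 · 3 · 1
1 · 3 · 2 · 3 · 2
3 · 1 · 1 · 2 · 0
3 · 3 · 2 · 3 · 3
t=12: 1 · 1 · 1 · 3 · 1
1 · 3 · 2 · 3 · 2
3 · 2 · 1 · 2 · 0
3 · 3 · 2 · 3 · 3
t=13: 1 · 1 · 1 · 3 · 1
1 · 3 · 2 · 3 · 2
3 · 3 · 1 · 2 · 0
3 · 3 · 2 · 3 · 3
t=14: 1 · 2 · 1 · 3 · 1
3 · 0 · 3 · 3 · 2
1 · 3 · 2 · 2 · 0
1 · 1 · 3 · 3 · 3
t=15: 1 · 2 · 1 · 3 · 1
3 · 1 · 3 · 3 · 2
2 · 0 · 3 · 2 · 0
1 · 2 · 3 · 3 · 3

39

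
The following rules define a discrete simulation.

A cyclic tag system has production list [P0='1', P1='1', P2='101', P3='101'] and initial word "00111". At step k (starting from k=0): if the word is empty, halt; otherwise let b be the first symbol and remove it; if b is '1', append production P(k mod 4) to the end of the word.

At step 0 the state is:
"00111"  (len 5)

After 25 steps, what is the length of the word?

t=0: "00111"  (len 5)
t=1: "0111"  (len 4)
t=2: "111"  (len 3)
t=3: "11101"  (len 5)
t=4: "1101101"  (len 7)
t=5: "1011011"  (len 7)
t=6: "0110111"  (len 7)
t=7: "110111"  (len 6)
t=8: "10111101"  (len 8)
t=9: "01111011"  (len 8)
t=10: "1111011"  (len 7)
t=11: "111011101"  (len 9)
t=12: "11011101101"  (len 11)
t=13: "10111011011"  (len 11)
t=14: "01110110111"  (len 11)
t=15: "1110110111"  (len 10)
t=16: "110110111101"  (len 12)
t=17: "101101111011"  (len 12)
t=18: "011011110111"  (len 12)
t=19: "11011110111"  (len 11)
t=20: "1011110111101"  (len 13)
t=21: "0111101111011"  (len 13)
t=22: "111101111011"  (len 12)
t=23: "11101111011101"  (len 14)
t=24: "1101111011101101"  (len 16)
t=25: "1011110111011011"  (len 16)

16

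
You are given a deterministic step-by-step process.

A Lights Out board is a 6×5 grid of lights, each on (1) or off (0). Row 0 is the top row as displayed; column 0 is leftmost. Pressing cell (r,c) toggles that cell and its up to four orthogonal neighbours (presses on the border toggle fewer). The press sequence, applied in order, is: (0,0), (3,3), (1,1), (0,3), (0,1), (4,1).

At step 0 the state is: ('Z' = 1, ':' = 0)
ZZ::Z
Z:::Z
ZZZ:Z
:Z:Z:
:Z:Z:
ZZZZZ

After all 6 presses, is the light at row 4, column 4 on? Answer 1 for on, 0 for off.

gen 0: ZZ::Z
Z:::Z
ZZZ:Z
:Z:Z:
:Z:Z:
ZZZZZ
gen 1: ::::Z
::::Z
ZZZ:Z
:Z:Z:
:Z:Z:
ZZZZZ
gen 2: ::::Z
::::Z
ZZZZZ
:ZZ:Z
:Z:::
ZZZZZ
gen 3: :Z::Z
ZZZ:Z
Z:ZZZ
:ZZ:Z
:Z:::
ZZZZZ
gen 4: :ZZZ:
ZZZZZ
Z:ZZZ
:ZZ:Z
:Z:::
ZZZZZ
gen 5: Z::Z:
Z:ZZZ
Z:ZZZ
:ZZ:Z
:Z:::
ZZZZZ
gen 6: Z::Z:
Z:ZZZ
Z:ZZZ
::Z:Z
Z:Z::
Z:ZZZ

0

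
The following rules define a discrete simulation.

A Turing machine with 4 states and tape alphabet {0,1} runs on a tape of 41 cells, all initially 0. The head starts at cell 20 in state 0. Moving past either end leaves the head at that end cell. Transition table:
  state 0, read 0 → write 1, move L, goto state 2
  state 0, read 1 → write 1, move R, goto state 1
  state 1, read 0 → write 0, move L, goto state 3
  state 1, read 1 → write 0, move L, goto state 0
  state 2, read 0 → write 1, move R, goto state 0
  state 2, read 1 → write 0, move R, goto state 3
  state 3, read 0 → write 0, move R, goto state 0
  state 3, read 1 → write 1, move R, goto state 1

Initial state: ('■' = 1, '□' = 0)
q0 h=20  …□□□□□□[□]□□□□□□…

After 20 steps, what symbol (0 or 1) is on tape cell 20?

[0] q0 h=20  …□□□□□□[□]□□□□□□…
[1] q2 h=19  …□□□□□□[□]■□□□□□…
[2] q0 h=20  …□□□□□■[■]□□□□□□…
[3] q1 h=21  …□□□□■■[□]□□□□□□…
[4] q3 h=20  …□□□□□■[■]□□□□□□…
[5] q1 h=21  …□□□□■■[□]□□□□□□…
[6] q3 h=20  …□□□□□■[■]□□□□□□…
[7] q1 h=21  …□□□□■■[□]□□□□□□…
[8] q3 h=20  …□□□□□■[■]□□□□□□…
[9] q1 h=21  …□□□□■■[□]□□□□□□…
[10] q3 h=20  …□□□□□■[■]□□□□□□…
[11] q1 h=21  …□□□□■■[□]□□□□□□…
[12] q3 h=20  …□□□□□■[■]□□□□□□…
[13] q1 h=21  …□□□□■■[□]□□□□□□…
[14] q3 h=20  …□□□□□■[■]□□□□□□…
[15] q1 h=21  …□□□□■■[□]□□□□□□…
[16] q3 h=20  …□□□□□■[■]□□□□□□…
[17] q1 h=21  …□□□□■■[□]□□□□□□…
[18] q3 h=20  …□□□□□■[■]□□□□□□…
[19] q1 h=21  …□□□□■■[□]□□□□□□…
[20] q3 h=20  …□□□□□■[■]□□□□□□…

1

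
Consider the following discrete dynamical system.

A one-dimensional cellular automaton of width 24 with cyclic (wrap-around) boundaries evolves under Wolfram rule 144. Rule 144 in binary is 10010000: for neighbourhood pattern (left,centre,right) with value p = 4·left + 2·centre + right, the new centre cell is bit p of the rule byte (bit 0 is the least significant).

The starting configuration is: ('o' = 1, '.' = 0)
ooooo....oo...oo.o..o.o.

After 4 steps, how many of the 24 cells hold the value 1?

[0] ooooo....oo...oo.o..o.o.
[1] .ooo.o.....o......o.....
[2] ..o...o.....o......o....
[3] ...o...o.....o......o...
[4] ....o...o.....o......o..

4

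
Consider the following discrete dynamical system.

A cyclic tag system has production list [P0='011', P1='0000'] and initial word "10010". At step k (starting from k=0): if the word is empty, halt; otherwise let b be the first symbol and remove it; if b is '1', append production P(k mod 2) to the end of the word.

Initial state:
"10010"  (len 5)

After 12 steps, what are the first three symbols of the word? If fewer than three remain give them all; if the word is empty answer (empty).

k=0  "10010"  (len 5)
k=1  "0010011"  (len 7)
k=2  "010011"  (len 6)
k=3  "10011"  (len 5)
k=4  "00110000"  (len 8)
k=5  "0110000"  (len 7)
k=6  "110000"  (len 6)
k=7  "10000011"  (len 8)
k=8  "00000110000"  (len 11)
k=9  "0000110000"  (len 10)
k=10  "000110000"  (len 9)
k=11  "00110000"  (len 8)
k=12  "0110000"  (len 7)

011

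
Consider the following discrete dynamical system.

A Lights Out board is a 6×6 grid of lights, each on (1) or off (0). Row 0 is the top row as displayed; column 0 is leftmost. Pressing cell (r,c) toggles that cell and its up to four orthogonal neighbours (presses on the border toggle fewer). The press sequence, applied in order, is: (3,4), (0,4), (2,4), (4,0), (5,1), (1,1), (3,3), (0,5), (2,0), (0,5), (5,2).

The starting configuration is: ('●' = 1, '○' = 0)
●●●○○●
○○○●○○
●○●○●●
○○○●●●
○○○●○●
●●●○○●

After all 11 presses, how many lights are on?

20

[0] ●●●○○●
○○○●○○
●○●○●●
○○○●●●
○○○●○●
●●●○○●
[1] ●●●○○●
○○○●○○
●○●○○●
○○○○○○
○○○●●●
●●●○○●
[2] ●●●●●○
○○○●●○
●○●○○●
○○○○○○
○○○●●●
●●●○○●
[3] ●●●●●○
○○○●○○
●○●●●○
○○○○●○
○○○●●●
●●●○○●
[4] ●●●●●○
○○○●○○
●○●●●○
●○○○●○
●●○●●●
○●●○○●
[5] ●●●●●○
○○○●○○
●○●●●○
●○○○●○
●○○●●●
●○○○○●
[6] ●○●●●○
●●●●○○
●●●●●○
●○○○●○
●○○●●●
●○○○○●
[7] ●○●●●○
●●●●○○
●●●○●○
●○●●○○
●○○○●●
●○○○○●
[8] ●○●●○●
●●●●○●
●●●○●○
●○●●○○
●○○○●●
●○○○○●
[9] ●○●●○●
○●●●○●
○○●○●○
○○●●○○
●○○○●●
●○○○○●
[10] ●○●●●○
○●●●○○
○○●○●○
○○●●○○
●○○○●●
●○○○○●
[11] ●○●●●○
○●●●○○
○○●○●○
○○●●○○
●○●○●●
●●●●○●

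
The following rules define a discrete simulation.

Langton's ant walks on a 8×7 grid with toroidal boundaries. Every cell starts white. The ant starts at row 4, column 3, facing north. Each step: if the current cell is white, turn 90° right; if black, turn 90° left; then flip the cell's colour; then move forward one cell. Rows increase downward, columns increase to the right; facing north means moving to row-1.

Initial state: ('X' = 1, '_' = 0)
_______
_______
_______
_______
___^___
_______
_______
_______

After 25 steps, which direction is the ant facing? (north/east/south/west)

east

t=0: _______
_______
_______
_______
___^___
_______
_______
_______
t=1: _______
_______
_______
_______
___X>__
_______
_______
_______
t=2: _______
_______
_______
_______
___XX__
____v__
_______
_______
t=3: _______
_______
_______
_______
___XX__
___<X__
_______
_______
t=4: _______
_______
_______
_______
___^X__
___XX__
_______
_______
t=5: _______
_______
_______
_______
__<_X__
___XX__
_______
_______
t=6: _______
_______
_______
__^____
__X_X__
___XX__
_______
_______
t=7: _______
_______
_______
__X>___
__X_X__
___XX__
_______
_______
t=8: _______
_______
_______
__XX___
__XvX__
___XX__
_______
_______
t=9: _______
_______
_______
__XX___
__<XX__
___XX__
_______
_______
t=10: _______
_______
_______
__XX___
___XX__
__vXX__
_______
_______
t=11: _______
_______
_______
__XX___
___XX__
_<XXX__
_______
_______
t=12: _______
_______
_______
__XX___
_^_XX__
_XXXX__
_______
_______
t=13: _______
_______
_______
__XX___
_X>XX__
_XXXX__
_______
_______
t=14: _______
_______
_______
__XX___
_XXXX__
_XvXX__
_______
_______
t=15: _______
_______
_______
__XX___
_XXXX__
_X_>X__
_______
_______
t=16: _______
_______
_______
__XX___
_XX^X__
_X__X__
_______
_______
t=17: _______
_______
_______
__XX___
_X<_X__
_X__X__
_______
_______
t=18: _______
_______
_______
__XX___
_X__X__
_Xv_X__
_______
_______
t=19: _______
_______
_______
__XX___
_X__X__
_<X_X__
_______
_______
t=20: _______
_______
_______
__XX___
_X__X__
__X_X__
_v_____
_______
t=21: _______
_______
_______
__XX___
_X__X__
__X_X__
<X_____
_______
t=22: _______
_______
_______
__XX___
_X__X__
^_X_X__
XX_____
_______
t=23: _______
_______
_______
__XX___
_X__X__
X>X_X__
XX_____
_______
t=24: _______
_______
_______
__XX___
_X__X__
XXX_X__
Xv_____
_______
t=25: _______
_______
_______
__XX___
_X__X__
XXX_X__
X_>____
_______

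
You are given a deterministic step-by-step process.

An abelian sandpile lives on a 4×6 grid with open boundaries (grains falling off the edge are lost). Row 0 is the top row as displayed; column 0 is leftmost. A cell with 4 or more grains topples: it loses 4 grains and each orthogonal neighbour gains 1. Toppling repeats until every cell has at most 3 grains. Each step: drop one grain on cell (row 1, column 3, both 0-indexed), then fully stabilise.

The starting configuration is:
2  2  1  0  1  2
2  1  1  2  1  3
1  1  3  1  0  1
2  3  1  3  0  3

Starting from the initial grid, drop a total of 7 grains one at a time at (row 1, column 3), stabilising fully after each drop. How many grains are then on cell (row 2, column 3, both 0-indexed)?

3

gen 0: 2  2  1  0  1  2
2  1  1  2  1  3
1  1  3  1  0  1
2  3  1  3  0  3
gen 1: 2  2  1  0  1  2
2  1  1  3  1  3
1  1  3  1  0  1
2  3  1  3  0  3
gen 2: 2  2  1  1  1  2
2  1  2  0  2  3
1  1  3  2  0  1
2  3  1  3  0  3
gen 3: 2  2  1  1  1  2
2  1  2  1  2  3
1  1  3  2  0  1
2  3  1  3  0  3
gen 4: 2  2  1  1  1  2
2  1  2  2  2  3
1  1  3  2  0  1
2  3  1  3  0  3
gen 5: 2  2  1  1  1  2
2  1  2  3  2  3
1  1  3  2  0  1
2  3  1  3  0  3
gen 6: 2  2  1  2  1  2
2  1  3  0  3  3
1  1  3  3  0  1
2  3  1  3  0  3
gen 7: 2  2  1  2  1  2
2  1  3  1  3  3
1  1  3  3  0  1
2  3  1  3  0  3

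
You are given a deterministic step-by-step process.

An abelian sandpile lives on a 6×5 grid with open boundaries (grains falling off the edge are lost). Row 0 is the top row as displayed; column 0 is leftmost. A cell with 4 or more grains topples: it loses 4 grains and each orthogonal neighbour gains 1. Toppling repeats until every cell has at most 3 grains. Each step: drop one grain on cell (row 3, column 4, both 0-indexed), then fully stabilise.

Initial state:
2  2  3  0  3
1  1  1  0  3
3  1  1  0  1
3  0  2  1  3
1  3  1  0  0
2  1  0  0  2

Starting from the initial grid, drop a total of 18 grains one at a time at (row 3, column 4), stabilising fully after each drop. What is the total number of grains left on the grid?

k=0  2  2  3  0  3
1  1  1  0  3
3  1  1  0  1
3  0  2  1  3
1  3  1  0  0
2  1  0  0  2
k=1  2  2  3  0  3
1  1  1  0  3
3  1  1  0  2
3  0  2  2  0
1  3  1  0  1
2  1  0  0  2
k=2  2  2  3  0  3
1  1  1  0  3
3  1  1  0  2
3  0  2  2  1
1  3  1  0  1
2  1  0  0  2
k=3  2  2  3  0  3
1  1  1  0  3
3  1  1  0  2
3  0  2  2  2
1  3  1  0  1
2  1  0  0  2
k=4  2  2  3  0  3
1  1  1  0  3
3  1  1  0  2
3  0  2  2  3
1  3  1  0  1
2  1  0  0  2
k=5  2  2  3  0  3
1  1  1  0  3
3  1  1  0  3
3  0  2  3  0
1  3  1  0  2
2  1  0  0  2
k=6  2  2  3  0  3
1  1  1  0  3
3  1  1  0  3
3  0  2  3  1
1  3  1  0  2
2  1  0  0  2
k=7  2  2  3  0  3
1  1  1  0  3
3  1  1  0  3
3  0  2  3  2
1  3  1  0  2
2  1  0  0  2
k=8  2  2  3  0  3
1  1  1  0  3
3  1  1  0  3
3  0  2  3  3
1  3  1  0  2
2  1  0  0  2
k=9  2  2  3  1  0
1  1  1  1  1
3  1  1  2  1
3  0  3  0  2
1  3  1  1  3
2  1  0  0  2
k=10  2  2  3  1  0
1  1  1  1  1
3  1  1  2  1
3  0  3  0  3
1  3  1  1  3
2  1  0  0  2
k=11  2  2  3  1  0
1  1  1  1  1
3  1  1  2  2
3  0  3  1  1
1  3  1  2  0
2  1  0  0  3
k=12  2  2  3  1  0
1  1  1  1  1
3  1  1  2  2
3  0  3  1  2
1  3  1  2  0
2  1  0  0  3
k=13  2  2  3  1  0
1  1  1  1  1
3  1  1  2  2
3  0  3  1  3
1  3  1  2  0
2  1  0  0  3
k=14  2  2  3  1  0
1  1  1  1  1
3  1  1  2  3
3  0  3  2  0
1  3  1  2  1
2  1  0  0  3
k=15  2  2  3  1  0
1  1  1  1  1
3  1  1  2  3
3  0  3  2  1
1  3  1  2  1
2  1  0  0  3
k=16  2  2  3  1  0
1  1  1  1  1
3  1  1  2  3
3  0  3  2  2
1  3  1  2  1
2  1  0  0  3
k=17  2  2  3  1  0
1  1  1  1  1
3  1  1  2  3
3  0  3  2  3
1  3  1  2  1
2  1  0  0  3
k=18  2  2  3  1  0
1  1  1  1  2
3  1  1  3  0
3  0  3  3  1
1  3  1  2  2
2  1  0  0  3

47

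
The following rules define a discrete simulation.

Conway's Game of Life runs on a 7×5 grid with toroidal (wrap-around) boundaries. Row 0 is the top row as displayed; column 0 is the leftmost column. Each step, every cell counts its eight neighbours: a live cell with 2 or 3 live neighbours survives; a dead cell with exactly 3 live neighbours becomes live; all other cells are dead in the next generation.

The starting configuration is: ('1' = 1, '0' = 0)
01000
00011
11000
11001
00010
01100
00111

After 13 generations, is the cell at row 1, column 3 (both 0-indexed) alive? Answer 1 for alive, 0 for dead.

0

t=0: 01000
00011
11000
11001
00010
01100
00111
t=1: 10000
01101
01110
01101
00011
01001
10010
t=2: 10110
00001
00001
01001
01001
00100
11000
t=3: 10110
10001
00011
00011
01110
00100
10011
t=4: 00100
11100
00000
10000
01001
10000
10000
t=5: 10100
01100
10000
10000
01001
11001
01000
t=6: 10100
10100
10000
11001
01001
01101
00101
t=7: 10101
10001
00000
01001
00001
01101
00101
t=8: 00000
11011
00001
10000
01101
01101
00101
t=9: 01100
10011
01010
11011
00101
00001
11100
t=10: 00000
10011
01000
01000
01100
00101
10110
t=11: 11100
10001
01101
11000
11110
10001
01111
t=12: 00000
00001
00111
00000
00110
00000
00000
t=13: 00000
00001
00011
00001
00000
00000
00000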